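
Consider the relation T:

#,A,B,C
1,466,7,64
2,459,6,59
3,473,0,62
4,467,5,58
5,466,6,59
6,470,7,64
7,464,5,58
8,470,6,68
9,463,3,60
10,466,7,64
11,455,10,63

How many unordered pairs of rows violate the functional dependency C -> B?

0

C=64: all 3 rows agree on B — 0 pairs.
C=59: all 2 rows agree on B — 0 pairs.
C=58: all 2 rows agree on B — 0 pairs.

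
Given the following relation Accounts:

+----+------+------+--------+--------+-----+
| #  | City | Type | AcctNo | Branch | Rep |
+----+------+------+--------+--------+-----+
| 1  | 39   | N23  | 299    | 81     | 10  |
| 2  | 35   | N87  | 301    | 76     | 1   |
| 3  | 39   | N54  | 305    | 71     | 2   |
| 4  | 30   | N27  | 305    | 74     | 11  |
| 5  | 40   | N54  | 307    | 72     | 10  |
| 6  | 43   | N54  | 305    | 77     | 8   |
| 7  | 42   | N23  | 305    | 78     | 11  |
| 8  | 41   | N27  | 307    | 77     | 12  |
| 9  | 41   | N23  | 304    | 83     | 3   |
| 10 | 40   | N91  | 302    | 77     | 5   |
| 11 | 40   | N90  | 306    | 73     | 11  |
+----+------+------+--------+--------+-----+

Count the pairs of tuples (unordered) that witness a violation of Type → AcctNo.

6

Type=N23: violating pairs (1,7), (1,9), (7,9) — 3 pairs.
Type=N54: violating pairs (3,5), (5,6) — 2 pairs.
Type=N27: violating pairs (4,8) — 1 pair.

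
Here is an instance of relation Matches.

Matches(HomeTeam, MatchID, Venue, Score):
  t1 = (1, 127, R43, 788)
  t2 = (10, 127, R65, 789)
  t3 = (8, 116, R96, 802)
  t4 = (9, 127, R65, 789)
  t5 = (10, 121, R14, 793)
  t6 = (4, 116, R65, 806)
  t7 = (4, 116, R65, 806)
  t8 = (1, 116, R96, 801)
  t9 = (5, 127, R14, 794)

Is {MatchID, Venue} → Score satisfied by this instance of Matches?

No

(MatchID=127, Venue=R43): row 1 → Score = 788 ✓
(MatchID=127, Venue=R65): rows 2, 4 → Score = 789, 789 ✓
(MatchID=116, Venue=R96): rows 3, 8 → Score takes values {802, 801} — violation
(MatchID=121, Venue=R14): row 5 → Score = 793 ✓
(MatchID=116, Venue=R65): rows 6, 7 → Score = 806, 806 ✓
(MatchID=127, Venue=R14): row 9 → Score = 794 ✓
Two rows agree on {MatchID, Venue} but differ on Score, so {MatchID, Venue} → Score does not hold.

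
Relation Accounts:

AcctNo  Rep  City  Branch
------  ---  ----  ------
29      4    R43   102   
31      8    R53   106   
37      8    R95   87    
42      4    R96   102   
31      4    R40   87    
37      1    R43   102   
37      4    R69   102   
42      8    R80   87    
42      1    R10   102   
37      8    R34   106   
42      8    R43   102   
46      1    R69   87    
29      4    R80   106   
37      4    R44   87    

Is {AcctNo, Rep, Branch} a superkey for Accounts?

Yes

All 14 rows have distinct {AcctNo, Rep, Branch} values, so {AcctNo, Rep, Branch} → (all attributes) holds and {AcctNo, Rep, Branch} is a superkey.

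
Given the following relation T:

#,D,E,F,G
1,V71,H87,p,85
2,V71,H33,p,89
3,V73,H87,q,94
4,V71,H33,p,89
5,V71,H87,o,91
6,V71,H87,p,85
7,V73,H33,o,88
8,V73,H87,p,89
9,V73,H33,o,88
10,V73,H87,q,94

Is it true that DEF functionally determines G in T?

Yes

(D=V71, E=H87, F=p): rows 1, 6 → G = 85, 85 ✓
(D=V71, E=H33, F=p): rows 2, 4 → G = 89, 89 ✓
(D=V73, E=H87, F=q): rows 3, 10 → G = 94, 94 ✓
(D=V71, E=H87, F=o): row 5 → G = 91 ✓
(D=V73, E=H33, F=o): rows 7, 9 → G = 88, 88 ✓
(D=V73, E=H87, F=p): row 8 → G = 89 ✓
Every DEF value is associated with a single G value, so DEF -> G holds.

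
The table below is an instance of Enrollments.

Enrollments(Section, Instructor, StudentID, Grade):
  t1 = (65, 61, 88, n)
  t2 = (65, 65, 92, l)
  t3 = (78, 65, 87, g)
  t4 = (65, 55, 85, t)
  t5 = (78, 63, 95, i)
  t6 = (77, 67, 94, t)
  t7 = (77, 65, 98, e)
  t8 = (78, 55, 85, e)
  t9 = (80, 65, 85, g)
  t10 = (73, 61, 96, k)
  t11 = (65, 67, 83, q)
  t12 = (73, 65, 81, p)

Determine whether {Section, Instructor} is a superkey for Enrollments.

Yes

All 12 rows have distinct {Section, Instructor} values, so {Section, Instructor} → (all attributes) holds and {Section, Instructor} is a superkey.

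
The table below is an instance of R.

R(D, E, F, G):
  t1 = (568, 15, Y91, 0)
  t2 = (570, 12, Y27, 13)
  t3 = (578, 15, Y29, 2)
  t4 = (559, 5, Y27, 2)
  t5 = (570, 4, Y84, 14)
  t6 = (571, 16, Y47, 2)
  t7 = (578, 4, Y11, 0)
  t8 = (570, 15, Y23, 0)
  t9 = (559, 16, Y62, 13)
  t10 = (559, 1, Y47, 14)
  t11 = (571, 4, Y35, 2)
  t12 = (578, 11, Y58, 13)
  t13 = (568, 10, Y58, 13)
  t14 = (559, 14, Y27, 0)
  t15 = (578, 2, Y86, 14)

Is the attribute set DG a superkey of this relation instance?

Rows 6 and 11 have the same DG value (D=571, G=2) but are distinct tuples, so DG does not determine every attribute — not a superkey.

No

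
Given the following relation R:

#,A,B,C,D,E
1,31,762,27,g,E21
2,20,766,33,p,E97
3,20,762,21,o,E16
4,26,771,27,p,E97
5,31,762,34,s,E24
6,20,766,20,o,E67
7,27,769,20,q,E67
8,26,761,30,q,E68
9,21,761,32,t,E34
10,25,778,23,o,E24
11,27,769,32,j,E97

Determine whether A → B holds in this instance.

A=31: rows 1, 5 → B = 762, 762 ✓
A=20: rows 2, 3, 6 → B takes values {766, 762} — violation
A=26: rows 4, 8 → B takes values {771, 761} — violation
A=27: rows 7, 11 → B = 769, 769 ✓
A=21: row 9 → B = 761 ✓
A=25: row 10 → B = 778 ✓
Two rows agree on A but differ on B, so A → B does not hold.

No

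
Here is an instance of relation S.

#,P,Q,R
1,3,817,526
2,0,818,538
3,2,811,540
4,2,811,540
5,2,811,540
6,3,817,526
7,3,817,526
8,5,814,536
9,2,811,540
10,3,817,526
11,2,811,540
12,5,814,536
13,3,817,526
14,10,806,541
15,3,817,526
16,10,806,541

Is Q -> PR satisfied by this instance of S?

Yes

Q=817: rows 1, 6, 7, 10, 13, 15 → {P,R} = (3, 526), (3, 526), (3, 526), (3, 526), (3, 526), (3, 526) ✓
Q=818: row 2 → {P,R} = (0, 538) ✓
Q=811: rows 3, 4, 5, 9, 11 → {P,R} = (2, 540), (2, 540), (2, 540), (2, 540), (2, 540) ✓
Q=814: rows 8, 12 → {P,R} = (5, 536), (5, 536) ✓
Q=806: rows 14, 16 → {P,R} = (10, 541), (10, 541) ✓
Every Q value is associated with a single PR value, so Q -> PR holds.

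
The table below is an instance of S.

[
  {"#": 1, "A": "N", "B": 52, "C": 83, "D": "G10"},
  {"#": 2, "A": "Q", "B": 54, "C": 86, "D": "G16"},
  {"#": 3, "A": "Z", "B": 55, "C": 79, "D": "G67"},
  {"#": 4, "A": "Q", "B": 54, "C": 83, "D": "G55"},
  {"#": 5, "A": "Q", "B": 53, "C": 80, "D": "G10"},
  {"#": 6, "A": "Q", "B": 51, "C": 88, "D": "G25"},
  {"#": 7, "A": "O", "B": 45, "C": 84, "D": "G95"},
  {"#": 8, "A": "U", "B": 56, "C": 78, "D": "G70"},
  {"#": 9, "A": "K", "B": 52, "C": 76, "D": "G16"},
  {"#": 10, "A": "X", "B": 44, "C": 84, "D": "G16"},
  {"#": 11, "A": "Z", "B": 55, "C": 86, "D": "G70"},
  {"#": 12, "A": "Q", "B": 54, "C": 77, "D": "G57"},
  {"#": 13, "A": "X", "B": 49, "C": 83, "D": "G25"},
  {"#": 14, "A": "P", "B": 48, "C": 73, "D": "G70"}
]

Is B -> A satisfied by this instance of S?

No

B=52: rows 1, 9 → A takes values {N, K} — violation
B=54: rows 2, 4, 12 → A = Q, Q, Q ✓
B=55: rows 3, 11 → A = Z, Z ✓
B=53: row 5 → A = Q ✓
B=51: row 6 → A = Q ✓
B=45: row 7 → A = O ✓
B=56: row 8 → A = U ✓
B=44: row 10 → A = X ✓
B=49: row 13 → A = X ✓
B=48: row 14 → A = P ✓
Two rows agree on B but differ on A, so B -> A does not hold.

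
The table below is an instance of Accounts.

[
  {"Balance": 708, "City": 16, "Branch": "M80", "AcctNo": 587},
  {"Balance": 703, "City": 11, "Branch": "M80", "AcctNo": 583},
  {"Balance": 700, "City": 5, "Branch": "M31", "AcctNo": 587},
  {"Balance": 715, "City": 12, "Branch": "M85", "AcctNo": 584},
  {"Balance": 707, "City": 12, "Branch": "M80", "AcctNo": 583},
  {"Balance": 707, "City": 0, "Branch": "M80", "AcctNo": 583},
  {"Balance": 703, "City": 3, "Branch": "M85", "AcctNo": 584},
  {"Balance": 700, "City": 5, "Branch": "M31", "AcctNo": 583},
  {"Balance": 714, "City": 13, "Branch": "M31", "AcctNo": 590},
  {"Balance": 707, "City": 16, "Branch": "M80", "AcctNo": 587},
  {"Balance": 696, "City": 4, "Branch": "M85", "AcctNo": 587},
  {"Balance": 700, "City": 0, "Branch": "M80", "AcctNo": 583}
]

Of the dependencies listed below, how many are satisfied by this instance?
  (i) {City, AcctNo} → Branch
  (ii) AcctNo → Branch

1

(i) {City, AcctNo} → Branch: every LHS value maps to a single RHS value — holds.
(ii) AcctNo → Branch: AcctNo=587: 4 rows → Branch takes values {M80, M31, M85} — violation; AcctNo=583: 5 rows → Branch takes values {M80, M31} — violation — fails.
1 of the 2 dependencies holds.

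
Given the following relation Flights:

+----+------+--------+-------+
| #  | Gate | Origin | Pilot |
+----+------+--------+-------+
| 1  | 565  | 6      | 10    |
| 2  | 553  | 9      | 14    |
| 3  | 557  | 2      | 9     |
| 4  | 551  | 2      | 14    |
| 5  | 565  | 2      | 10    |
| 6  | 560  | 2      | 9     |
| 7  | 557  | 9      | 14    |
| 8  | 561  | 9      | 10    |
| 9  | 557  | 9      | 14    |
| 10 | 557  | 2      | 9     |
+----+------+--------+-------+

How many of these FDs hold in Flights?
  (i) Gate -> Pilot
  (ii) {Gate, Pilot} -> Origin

0

(i) Gate -> Pilot: Gate=557: rows 3, 7, 9, 10 → Pilot takes values {9, 14} — violation — fails.
(ii) {Gate, Pilot} -> Origin: (Gate=565, Pilot=10): rows 1, 5 → Origin takes values {6, 2} — violation — fails.
None of the 2 dependencies hold.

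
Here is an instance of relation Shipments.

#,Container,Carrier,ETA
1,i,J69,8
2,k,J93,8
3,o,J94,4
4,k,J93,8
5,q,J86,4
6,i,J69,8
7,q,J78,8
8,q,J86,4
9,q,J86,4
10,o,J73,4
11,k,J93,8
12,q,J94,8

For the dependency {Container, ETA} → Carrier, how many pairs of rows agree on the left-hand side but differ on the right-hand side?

(Container=i, ETA=8): all 2 rows agree on Carrier — 0 pairs.
(Container=k, ETA=8): all 3 rows agree on Carrier — 0 pairs.
(Container=o, ETA=4): violating pairs (3,10) — 1 pair.
(Container=q, ETA=4): all 3 rows agree on Carrier — 0 pairs.
(Container=q, ETA=8): violating pairs (7,12) — 1 pair.

2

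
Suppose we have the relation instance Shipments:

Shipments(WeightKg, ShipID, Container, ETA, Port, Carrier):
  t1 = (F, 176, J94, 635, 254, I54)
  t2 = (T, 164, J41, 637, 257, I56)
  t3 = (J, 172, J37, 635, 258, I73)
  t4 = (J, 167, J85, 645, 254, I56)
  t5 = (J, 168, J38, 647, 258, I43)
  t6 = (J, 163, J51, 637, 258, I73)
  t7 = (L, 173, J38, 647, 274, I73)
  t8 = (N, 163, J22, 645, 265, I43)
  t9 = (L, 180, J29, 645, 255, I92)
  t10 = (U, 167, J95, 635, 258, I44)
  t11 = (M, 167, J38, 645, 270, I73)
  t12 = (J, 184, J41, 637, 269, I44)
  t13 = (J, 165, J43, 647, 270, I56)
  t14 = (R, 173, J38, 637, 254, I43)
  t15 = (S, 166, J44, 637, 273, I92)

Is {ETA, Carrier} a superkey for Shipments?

All 15 rows have distinct {ETA, Carrier} values, so {ETA, Carrier} → (all attributes) holds and {ETA, Carrier} is a superkey.

Yes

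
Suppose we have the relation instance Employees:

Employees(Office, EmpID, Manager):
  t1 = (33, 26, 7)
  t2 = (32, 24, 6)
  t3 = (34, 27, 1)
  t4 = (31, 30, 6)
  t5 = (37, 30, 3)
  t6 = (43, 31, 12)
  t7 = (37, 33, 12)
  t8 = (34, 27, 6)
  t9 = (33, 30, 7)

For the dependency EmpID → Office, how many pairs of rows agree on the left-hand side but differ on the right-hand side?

3

EmpID=27: all 2 rows agree on Office — 0 pairs.
EmpID=30: violating pairs (4,5), (4,9), (5,9) — 3 pairs.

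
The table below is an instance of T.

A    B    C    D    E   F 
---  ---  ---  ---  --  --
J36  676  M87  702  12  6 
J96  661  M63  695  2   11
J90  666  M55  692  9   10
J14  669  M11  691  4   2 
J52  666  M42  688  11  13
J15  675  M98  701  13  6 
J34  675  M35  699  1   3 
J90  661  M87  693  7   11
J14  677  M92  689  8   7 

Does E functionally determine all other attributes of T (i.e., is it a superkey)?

Yes

All 9 rows have distinct E values, so E → (all attributes) holds and E is a superkey.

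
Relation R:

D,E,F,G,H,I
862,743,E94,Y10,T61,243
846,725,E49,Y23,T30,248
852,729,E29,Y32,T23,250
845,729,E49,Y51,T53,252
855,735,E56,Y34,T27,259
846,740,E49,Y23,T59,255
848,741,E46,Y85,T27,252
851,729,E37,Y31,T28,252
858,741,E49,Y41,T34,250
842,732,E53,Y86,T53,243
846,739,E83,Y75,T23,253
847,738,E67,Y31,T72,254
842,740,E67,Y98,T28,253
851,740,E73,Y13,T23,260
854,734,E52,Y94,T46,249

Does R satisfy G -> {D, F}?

G=Y10: 1 row → {D,F} = (862, E94) ✓
G=Y23: 2 rows → {D,F} = (846, E49), (846, E49) ✓
G=Y32: 1 row → {D,F} = (852, E29) ✓
G=Y51: 1 row → {D,F} = (845, E49) ✓
G=Y34: 1 row → {D,F} = (855, E56) ✓
G=Y85: 1 row → {D,F} = (848, E46) ✓
G=Y31: 2 rows → {D,F} takes values {(851, E37), (847, E67)} — violation
G=Y41: 1 row → {D,F} = (858, E49) ✓
G=Y86: 1 row → {D,F} = (842, E53) ✓
G=Y75: 1 row → {D,F} = (846, E83) ✓
G=Y98: 1 row → {D,F} = (842, E67) ✓
G=Y13: 1 row → {D,F} = (851, E73) ✓
G=Y94: 1 row → {D,F} = (854, E52) ✓
Two rows agree on G but differ on {D, F}, so G -> {D, F} does not hold.

No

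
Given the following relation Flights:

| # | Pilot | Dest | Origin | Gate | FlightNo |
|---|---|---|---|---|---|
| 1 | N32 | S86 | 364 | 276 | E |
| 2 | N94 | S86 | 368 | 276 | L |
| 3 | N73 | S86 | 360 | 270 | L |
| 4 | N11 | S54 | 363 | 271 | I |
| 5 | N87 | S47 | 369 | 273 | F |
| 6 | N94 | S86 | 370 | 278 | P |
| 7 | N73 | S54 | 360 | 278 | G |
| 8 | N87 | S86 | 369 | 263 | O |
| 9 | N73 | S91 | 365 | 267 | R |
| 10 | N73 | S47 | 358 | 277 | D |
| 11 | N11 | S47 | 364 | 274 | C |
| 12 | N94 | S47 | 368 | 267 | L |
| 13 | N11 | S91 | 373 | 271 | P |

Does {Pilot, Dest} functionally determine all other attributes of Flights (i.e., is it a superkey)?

Rows 2 and 6 have the same {Pilot, Dest} value (Pilot=N94, Dest=S86) but are distinct tuples, so {Pilot, Dest} does not determine every attribute — not a superkey.

No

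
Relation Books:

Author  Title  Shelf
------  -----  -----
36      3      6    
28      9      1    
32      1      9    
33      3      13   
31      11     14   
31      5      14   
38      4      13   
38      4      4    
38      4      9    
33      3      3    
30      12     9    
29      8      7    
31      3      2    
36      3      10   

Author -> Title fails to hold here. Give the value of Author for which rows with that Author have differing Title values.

31

Author=36: 2 rows → Title = 3, 3 ✓
Author=28: 1 row → Title = 9 ✓
Author=32: 1 row → Title = 1 ✓
Author=33: 2 rows → Title = 3, 3 ✓
Author=31: 3 rows → Title takes values {11, 5, 3} — violation
Author=38: 3 rows → Title = 4, 4, 4 ✓
Author=30: 1 row → Title = 12 ✓
Author=29: 1 row → Title = 8 ✓
The only Author value with inconsistent Title is Author=31.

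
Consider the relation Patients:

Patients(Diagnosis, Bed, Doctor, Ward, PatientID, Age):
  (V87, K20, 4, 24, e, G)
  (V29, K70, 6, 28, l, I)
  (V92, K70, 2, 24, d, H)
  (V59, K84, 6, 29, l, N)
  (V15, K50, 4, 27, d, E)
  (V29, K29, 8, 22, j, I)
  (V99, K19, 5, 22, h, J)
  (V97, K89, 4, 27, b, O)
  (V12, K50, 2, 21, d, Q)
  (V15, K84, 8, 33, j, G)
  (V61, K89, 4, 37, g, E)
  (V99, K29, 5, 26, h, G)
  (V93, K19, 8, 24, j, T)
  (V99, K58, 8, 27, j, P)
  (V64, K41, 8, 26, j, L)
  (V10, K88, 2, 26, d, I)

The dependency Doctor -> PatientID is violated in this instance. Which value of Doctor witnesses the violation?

Doctor=4: 4 rows → PatientID takes values {e, d, b, g} — violation
Doctor=6: 2 rows → PatientID = l, l ✓
Doctor=2: 3 rows → PatientID = d, d, d ✓
Doctor=8: 5 rows → PatientID = j, j, j, j, j ✓
Doctor=5: 2 rows → PatientID = h, h ✓
The only Doctor value with inconsistent PatientID is Doctor=4.

4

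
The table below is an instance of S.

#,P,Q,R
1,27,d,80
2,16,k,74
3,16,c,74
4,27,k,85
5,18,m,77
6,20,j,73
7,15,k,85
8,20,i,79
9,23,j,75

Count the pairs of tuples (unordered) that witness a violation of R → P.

R=74: all 2 rows agree on P — 0 pairs.
R=85: violating pairs (4,7) — 1 pair.

1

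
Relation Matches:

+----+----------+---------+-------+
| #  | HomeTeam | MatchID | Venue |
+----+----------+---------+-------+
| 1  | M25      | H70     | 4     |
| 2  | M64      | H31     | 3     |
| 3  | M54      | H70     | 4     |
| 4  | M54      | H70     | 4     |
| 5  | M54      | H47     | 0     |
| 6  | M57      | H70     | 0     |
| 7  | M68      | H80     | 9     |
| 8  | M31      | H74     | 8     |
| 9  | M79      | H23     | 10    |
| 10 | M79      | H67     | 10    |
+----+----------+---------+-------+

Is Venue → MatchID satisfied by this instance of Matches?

No

Venue=4: rows 1, 3, 4 → MatchID = H70, H70, H70 ✓
Venue=3: row 2 → MatchID = H31 ✓
Venue=0: rows 5, 6 → MatchID takes values {H47, H70} — violation
Venue=9: row 7 → MatchID = H80 ✓
Venue=8: row 8 → MatchID = H74 ✓
Venue=10: rows 9, 10 → MatchID takes values {H23, H67} — violation
Two rows agree on Venue but differ on MatchID, so Venue → MatchID does not hold.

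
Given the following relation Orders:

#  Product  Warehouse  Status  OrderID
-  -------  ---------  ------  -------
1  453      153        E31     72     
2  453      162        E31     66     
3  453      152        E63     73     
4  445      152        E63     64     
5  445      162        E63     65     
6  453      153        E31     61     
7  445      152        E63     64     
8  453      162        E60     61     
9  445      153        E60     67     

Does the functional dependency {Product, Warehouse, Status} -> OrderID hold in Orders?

No

(Product=453, Warehouse=153, Status=E31): rows 1, 6 → OrderID takes values {72, 61} — violation
(Product=453, Warehouse=162, Status=E31): row 2 → OrderID = 66 ✓
(Product=453, Warehouse=152, Status=E63): row 3 → OrderID = 73 ✓
(Product=445, Warehouse=152, Status=E63): rows 4, 7 → OrderID = 64, 64 ✓
(Product=445, Warehouse=162, Status=E63): row 5 → OrderID = 65 ✓
(Product=453, Warehouse=162, Status=E60): row 8 → OrderID = 61 ✓
(Product=445, Warehouse=153, Status=E60): row 9 → OrderID = 67 ✓
Two rows agree on {Product, Warehouse, Status} but differ on OrderID, so {Product, Warehouse, Status} -> OrderID does not hold.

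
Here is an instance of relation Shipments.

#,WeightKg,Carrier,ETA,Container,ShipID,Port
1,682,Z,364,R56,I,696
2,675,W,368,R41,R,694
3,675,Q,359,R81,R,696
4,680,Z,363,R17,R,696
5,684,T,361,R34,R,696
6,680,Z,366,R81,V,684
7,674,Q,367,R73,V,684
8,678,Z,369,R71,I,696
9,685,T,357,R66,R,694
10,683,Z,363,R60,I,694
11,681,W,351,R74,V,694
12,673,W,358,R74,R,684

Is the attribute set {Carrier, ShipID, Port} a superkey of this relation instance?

Rows 1 and 8 have the same {Carrier, ShipID, Port} value (Carrier=Z, ShipID=I, Port=696) but are distinct tuples, so {Carrier, ShipID, Port} does not determine every attribute — not a superkey.

No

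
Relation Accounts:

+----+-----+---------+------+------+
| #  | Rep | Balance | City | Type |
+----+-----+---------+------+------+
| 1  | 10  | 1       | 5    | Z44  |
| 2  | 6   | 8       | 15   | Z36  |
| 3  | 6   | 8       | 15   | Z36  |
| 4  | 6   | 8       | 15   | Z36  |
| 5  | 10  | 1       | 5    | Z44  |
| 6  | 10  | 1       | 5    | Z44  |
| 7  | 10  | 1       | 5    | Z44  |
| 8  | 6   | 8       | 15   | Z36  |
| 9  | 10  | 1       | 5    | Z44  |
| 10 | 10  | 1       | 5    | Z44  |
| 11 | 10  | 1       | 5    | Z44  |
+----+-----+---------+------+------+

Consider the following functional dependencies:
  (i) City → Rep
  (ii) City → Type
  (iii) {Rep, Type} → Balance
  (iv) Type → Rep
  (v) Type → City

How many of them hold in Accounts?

5

(i) City → Rep: every LHS value maps to a single RHS value — holds.
(ii) City → Type: every LHS value maps to a single RHS value — holds.
(iii) {Rep, Type} → Balance: every LHS value maps to a single RHS value — holds.
(iv) Type → Rep: every LHS value maps to a single RHS value — holds.
(v) Type → City: every LHS value maps to a single RHS value — holds.
5 of the 5 dependencies hold.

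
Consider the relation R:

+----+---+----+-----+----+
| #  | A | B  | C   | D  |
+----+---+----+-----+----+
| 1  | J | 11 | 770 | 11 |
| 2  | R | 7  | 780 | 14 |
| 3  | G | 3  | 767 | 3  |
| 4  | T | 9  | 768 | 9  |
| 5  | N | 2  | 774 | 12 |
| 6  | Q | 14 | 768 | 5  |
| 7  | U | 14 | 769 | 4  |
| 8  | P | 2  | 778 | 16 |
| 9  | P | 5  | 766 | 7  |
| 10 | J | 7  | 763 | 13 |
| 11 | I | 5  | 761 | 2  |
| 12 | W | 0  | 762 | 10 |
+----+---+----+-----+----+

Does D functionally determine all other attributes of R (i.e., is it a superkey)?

Yes

All 12 rows have distinct D values, so D → (all attributes) holds and D is a superkey.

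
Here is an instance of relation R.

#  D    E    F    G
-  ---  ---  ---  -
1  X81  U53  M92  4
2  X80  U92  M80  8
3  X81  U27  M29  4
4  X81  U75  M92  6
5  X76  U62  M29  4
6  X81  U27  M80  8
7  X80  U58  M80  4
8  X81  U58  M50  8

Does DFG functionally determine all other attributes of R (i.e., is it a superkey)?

Yes

All 8 rows have distinct DFG values, so DFG → (all attributes) holds and DFG is a superkey.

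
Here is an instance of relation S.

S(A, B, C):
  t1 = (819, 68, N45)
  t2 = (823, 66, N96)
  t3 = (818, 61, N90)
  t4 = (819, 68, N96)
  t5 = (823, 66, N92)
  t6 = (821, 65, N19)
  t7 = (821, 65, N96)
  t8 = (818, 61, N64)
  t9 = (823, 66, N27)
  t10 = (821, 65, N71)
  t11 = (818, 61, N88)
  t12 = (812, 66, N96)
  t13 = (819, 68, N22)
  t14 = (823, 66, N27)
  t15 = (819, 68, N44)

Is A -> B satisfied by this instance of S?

A=819: rows 1, 4, 13, 15 → B = 68, 68, 68, 68 ✓
A=823: rows 2, 5, 9, 14 → B = 66, 66, 66, 66 ✓
A=818: rows 3, 8, 11 → B = 61, 61, 61 ✓
A=821: rows 6, 7, 10 → B = 65, 65, 65 ✓
A=812: row 12 → B = 66 ✓
Every A value is associated with a single B value, so A -> B holds.

Yes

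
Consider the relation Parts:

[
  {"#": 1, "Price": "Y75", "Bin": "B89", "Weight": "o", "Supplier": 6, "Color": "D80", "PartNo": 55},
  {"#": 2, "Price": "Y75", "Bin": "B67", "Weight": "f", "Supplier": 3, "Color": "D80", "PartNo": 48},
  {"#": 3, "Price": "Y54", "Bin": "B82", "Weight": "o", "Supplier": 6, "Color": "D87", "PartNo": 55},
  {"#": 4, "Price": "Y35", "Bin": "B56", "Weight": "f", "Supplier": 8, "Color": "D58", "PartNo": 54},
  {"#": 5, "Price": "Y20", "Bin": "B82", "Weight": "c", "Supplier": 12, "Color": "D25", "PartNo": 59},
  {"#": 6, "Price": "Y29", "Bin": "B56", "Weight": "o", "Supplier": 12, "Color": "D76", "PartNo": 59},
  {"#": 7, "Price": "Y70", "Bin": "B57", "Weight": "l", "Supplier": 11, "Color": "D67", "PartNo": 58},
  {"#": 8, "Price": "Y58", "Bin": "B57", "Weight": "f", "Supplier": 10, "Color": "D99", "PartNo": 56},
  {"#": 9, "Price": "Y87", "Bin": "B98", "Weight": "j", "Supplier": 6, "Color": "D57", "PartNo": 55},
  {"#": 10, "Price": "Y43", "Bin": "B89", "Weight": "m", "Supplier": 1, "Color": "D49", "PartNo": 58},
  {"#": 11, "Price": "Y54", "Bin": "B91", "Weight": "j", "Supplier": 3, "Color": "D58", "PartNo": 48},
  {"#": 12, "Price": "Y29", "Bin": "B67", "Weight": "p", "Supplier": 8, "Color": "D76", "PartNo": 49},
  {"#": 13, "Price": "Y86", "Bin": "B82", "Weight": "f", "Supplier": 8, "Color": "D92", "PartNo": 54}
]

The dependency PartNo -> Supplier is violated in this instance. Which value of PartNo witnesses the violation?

58

PartNo=55: rows 1, 3, 9 → Supplier = 6, 6, 6 ✓
PartNo=48: rows 2, 11 → Supplier = 3, 3 ✓
PartNo=54: rows 4, 13 → Supplier = 8, 8 ✓
PartNo=59: rows 5, 6 → Supplier = 12, 12 ✓
PartNo=58: rows 7, 10 → Supplier takes values {11, 1} — violation
PartNo=56: row 8 → Supplier = 10 ✓
PartNo=49: row 12 → Supplier = 8 ✓
The only PartNo value with inconsistent Supplier is PartNo=58.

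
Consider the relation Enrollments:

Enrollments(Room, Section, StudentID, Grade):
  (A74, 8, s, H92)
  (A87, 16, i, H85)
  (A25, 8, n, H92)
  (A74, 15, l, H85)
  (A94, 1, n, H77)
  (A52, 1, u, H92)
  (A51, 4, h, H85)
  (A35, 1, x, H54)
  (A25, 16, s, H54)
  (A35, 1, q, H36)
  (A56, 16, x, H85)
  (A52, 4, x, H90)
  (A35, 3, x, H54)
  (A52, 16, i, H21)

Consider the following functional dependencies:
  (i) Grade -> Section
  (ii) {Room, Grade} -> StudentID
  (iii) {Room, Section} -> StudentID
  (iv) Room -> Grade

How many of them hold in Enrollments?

1

(i) Grade -> Section: Grade=H92: 3 rows → Section takes values {8, 1} — violation; Grade=H85: 4 rows → Section takes values {16, 15, 4} — violation; Grade=H54: 3 rows → Section takes values {1, 16, 3} — violation — fails.
(ii) {Room, Grade} -> StudentID: every LHS value maps to a single RHS value — holds.
(iii) {Room, Section} -> StudentID: (Room=A35, Section=1): 2 rows → StudentID takes values {x, q} — violation — fails.
(iv) Room -> Grade: Room=A74: 2 rows → Grade takes values {H92, H85} — violation; Room=A25: 2 rows → Grade takes values {H92, H54} — violation; Room=A52: 3 rows → Grade takes values {H92, H90, H21} — violation; Room=A35: 3 rows → Grade takes values {H54, H36} — violation — fails.
1 of the 4 dependencies holds.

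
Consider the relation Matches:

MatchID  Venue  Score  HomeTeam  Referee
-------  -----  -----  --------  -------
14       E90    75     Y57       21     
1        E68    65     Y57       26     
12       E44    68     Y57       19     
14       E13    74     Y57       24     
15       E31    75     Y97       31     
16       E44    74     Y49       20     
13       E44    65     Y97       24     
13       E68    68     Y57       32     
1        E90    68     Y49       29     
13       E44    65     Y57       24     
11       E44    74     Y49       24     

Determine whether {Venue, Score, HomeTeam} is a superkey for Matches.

No

Two distinct rows share (Venue=E44, Score=74, HomeTeam=Y49), so {Venue, Score, HomeTeam} does not determine every attribute — not a superkey.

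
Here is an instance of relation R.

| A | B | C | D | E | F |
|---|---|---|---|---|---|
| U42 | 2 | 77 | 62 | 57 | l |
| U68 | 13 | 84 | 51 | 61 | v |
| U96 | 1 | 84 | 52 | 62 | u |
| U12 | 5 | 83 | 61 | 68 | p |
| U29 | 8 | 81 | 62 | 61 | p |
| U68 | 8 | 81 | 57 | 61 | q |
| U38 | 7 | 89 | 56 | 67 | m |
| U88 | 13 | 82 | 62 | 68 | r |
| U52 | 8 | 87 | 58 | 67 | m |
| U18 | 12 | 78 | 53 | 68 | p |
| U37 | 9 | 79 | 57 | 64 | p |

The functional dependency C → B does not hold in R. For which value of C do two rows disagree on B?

C=77: 1 row → B = 2 ✓
C=84: 2 rows → B takes values {13, 1} — violation
C=83: 1 row → B = 5 ✓
C=81: 2 rows → B = 8, 8 ✓
C=89: 1 row → B = 7 ✓
C=82: 1 row → B = 13 ✓
C=87: 1 row → B = 8 ✓
C=78: 1 row → B = 12 ✓
C=79: 1 row → B = 9 ✓
The only C value with inconsistent B is C=84.

84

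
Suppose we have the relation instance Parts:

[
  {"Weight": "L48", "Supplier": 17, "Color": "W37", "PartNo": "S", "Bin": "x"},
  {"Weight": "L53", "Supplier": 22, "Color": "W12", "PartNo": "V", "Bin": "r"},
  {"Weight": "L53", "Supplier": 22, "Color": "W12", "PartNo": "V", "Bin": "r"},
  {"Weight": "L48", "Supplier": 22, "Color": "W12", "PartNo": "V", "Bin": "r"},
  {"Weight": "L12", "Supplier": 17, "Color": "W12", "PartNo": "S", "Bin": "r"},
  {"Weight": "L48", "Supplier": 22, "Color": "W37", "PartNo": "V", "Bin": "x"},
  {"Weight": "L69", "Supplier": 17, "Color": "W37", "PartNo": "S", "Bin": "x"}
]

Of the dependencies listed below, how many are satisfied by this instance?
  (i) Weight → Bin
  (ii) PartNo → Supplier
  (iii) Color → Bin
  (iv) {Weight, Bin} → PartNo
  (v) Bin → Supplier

2

(i) Weight → Bin: Weight=L48: 3 rows → Bin takes values {x, r} — violation — fails.
(ii) PartNo → Supplier: every LHS value maps to a single RHS value — holds.
(iii) Color → Bin: every LHS value maps to a single RHS value — holds.
(iv) {Weight, Bin} → PartNo: (Weight=L48, Bin=x): 2 rows → PartNo takes values {S, V} — violation — fails.
(v) Bin → Supplier: Bin=x: 3 rows → Supplier takes values {17, 22} — violation; Bin=r: 4 rows → Supplier takes values {22, 17} — violation — fails.
2 of the 5 dependencies hold.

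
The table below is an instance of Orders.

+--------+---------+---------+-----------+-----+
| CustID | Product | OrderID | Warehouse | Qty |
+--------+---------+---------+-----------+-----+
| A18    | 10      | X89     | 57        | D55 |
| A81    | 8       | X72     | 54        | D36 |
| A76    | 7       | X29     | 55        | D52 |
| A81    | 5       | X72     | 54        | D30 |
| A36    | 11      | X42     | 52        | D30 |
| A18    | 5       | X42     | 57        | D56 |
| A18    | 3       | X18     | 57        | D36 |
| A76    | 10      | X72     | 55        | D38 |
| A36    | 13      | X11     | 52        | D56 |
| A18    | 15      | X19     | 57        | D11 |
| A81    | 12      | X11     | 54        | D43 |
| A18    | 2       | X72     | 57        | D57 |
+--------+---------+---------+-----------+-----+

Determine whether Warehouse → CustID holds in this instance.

Warehouse=57: 5 rows → CustID = A18, A18, A18, A18, A18 ✓
Warehouse=54: 3 rows → CustID = A81, A81, A81 ✓
Warehouse=55: 2 rows → CustID = A76, A76 ✓
Warehouse=52: 2 rows → CustID = A36, A36 ✓
Every Warehouse value is associated with a single CustID value, so Warehouse → CustID holds.

Yes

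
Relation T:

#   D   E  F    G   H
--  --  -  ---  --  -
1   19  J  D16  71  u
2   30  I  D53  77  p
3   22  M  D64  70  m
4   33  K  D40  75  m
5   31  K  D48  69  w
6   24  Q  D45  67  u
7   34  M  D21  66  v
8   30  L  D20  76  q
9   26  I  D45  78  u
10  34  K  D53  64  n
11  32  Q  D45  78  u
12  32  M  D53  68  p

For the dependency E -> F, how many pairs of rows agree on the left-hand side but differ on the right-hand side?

7

E=I: violating pairs (2,9) — 1 pair.
E=M: violating pairs (3,7), (3,12), (7,12) — 3 pairs.
E=K: violating pairs (4,5), (4,10), (5,10) — 3 pairs.
E=Q: all 2 rows agree on F — 0 pairs.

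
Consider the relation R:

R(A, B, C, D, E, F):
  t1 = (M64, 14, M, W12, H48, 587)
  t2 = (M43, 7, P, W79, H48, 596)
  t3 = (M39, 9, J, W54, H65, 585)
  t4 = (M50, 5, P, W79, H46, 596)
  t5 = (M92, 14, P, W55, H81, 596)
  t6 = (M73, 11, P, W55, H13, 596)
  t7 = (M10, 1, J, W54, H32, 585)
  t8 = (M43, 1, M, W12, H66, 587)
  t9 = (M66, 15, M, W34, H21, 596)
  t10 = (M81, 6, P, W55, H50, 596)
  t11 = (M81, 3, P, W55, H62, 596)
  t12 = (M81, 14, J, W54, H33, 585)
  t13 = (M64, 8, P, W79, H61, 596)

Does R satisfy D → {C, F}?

D=W12: rows 1, 8 → {C,F} = (M, 587), (M, 587) ✓
D=W79: rows 2, 4, 13 → {C,F} = (P, 596), (P, 596), (P, 596) ✓
D=W54: rows 3, 7, 12 → {C,F} = (J, 585), (J, 585), (J, 585) ✓
D=W55: rows 5, 6, 10, 11 → {C,F} = (P, 596), (P, 596), (P, 596), (P, 596) ✓
D=W34: row 9 → {C,F} = (M, 596) ✓
Every D value is associated with a single {C, F} value, so D → {C, F} holds.

Yes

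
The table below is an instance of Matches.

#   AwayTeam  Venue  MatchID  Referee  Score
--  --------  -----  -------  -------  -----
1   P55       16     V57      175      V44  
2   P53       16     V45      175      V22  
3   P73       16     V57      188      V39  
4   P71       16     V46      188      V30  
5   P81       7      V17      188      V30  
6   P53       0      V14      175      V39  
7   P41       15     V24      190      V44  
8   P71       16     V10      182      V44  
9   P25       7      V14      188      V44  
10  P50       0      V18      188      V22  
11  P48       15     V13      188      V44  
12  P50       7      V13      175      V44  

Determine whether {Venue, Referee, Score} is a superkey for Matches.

Yes

All 12 rows have distinct {Venue, Referee, Score} values, so {Venue, Referee, Score} → (all attributes) holds and {Venue, Referee, Score} is a superkey.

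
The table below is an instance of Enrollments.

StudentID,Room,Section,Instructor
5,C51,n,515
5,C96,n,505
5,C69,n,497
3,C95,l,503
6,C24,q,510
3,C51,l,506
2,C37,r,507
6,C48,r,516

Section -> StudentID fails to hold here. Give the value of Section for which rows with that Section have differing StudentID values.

Section=n: 3 rows → StudentID = 5, 5, 5 ✓
Section=l: 2 rows → StudentID = 3, 3 ✓
Section=q: 1 row → StudentID = 6 ✓
Section=r: 2 rows → StudentID takes values {2, 6} — violation
The only Section value with inconsistent StudentID is Section=r.

r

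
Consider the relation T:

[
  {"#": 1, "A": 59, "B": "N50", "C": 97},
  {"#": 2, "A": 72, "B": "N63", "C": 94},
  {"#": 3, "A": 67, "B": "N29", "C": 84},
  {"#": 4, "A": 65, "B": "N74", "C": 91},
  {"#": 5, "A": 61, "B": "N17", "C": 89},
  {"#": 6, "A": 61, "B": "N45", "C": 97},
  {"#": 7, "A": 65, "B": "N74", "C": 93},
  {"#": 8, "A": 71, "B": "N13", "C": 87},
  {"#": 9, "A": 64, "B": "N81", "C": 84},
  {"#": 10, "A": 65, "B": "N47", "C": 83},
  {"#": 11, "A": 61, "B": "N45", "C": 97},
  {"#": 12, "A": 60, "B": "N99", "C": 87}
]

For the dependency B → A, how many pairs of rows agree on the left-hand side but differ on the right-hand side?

B=N74: all 2 rows agree on A — 0 pairs.
B=N45: all 2 rows agree on A — 0 pairs.

0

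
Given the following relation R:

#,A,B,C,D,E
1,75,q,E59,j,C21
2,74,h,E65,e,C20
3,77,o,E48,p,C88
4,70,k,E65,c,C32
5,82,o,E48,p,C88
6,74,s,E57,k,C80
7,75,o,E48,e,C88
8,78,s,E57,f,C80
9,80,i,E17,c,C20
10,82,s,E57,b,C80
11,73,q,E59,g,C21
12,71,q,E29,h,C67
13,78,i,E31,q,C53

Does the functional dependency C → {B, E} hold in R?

C=E59: rows 1, 11 → {B,E} = (q, C21), (q, C21) ✓
C=E65: rows 2, 4 → {B,E} takes values {(h, C20), (k, C32)} — violation
C=E48: rows 3, 5, 7 → {B,E} = (o, C88), (o, C88), (o, C88) ✓
C=E57: rows 6, 8, 10 → {B,E} = (s, C80), (s, C80), (s, C80) ✓
C=E17: row 9 → {B,E} = (i, C20) ✓
C=E29: row 12 → {B,E} = (q, C67) ✓
C=E31: row 13 → {B,E} = (i, C53) ✓
Two rows agree on C but differ on {B, E}, so C → {B, E} does not hold.

No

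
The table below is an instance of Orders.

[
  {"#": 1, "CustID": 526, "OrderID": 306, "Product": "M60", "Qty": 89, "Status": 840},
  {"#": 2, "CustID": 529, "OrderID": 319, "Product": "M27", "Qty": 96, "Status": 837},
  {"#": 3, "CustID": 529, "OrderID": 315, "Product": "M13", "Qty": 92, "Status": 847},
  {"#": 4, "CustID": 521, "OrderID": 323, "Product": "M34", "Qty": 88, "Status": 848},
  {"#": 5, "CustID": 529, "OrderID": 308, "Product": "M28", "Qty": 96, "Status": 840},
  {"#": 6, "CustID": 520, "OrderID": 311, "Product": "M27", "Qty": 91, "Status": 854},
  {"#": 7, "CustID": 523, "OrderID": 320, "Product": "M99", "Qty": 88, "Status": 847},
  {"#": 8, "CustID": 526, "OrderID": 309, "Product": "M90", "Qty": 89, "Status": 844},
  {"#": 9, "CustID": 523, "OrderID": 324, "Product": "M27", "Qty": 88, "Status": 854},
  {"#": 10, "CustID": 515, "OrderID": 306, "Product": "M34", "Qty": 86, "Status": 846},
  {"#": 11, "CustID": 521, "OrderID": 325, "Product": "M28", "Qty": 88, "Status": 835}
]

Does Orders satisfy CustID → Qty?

No

CustID=526: rows 1, 8 → Qty = 89, 89 ✓
CustID=529: rows 2, 3, 5 → Qty takes values {96, 92} — violation
CustID=521: rows 4, 11 → Qty = 88, 88 ✓
CustID=520: row 6 → Qty = 91 ✓
CustID=523: rows 7, 9 → Qty = 88, 88 ✓
CustID=515: row 10 → Qty = 86 ✓
Two rows agree on CustID but differ on Qty, so CustID → Qty does not hold.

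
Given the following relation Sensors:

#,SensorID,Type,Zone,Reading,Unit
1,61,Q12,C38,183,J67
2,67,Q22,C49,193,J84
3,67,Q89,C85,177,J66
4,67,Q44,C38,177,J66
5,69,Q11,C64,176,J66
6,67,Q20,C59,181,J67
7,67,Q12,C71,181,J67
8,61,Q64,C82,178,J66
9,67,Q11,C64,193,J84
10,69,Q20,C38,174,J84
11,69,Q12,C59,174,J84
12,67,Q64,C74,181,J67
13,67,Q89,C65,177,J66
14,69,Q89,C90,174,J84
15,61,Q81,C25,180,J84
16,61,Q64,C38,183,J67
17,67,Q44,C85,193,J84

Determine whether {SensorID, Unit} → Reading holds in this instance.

(SensorID=61, Unit=J67): rows 1, 16 → Reading = 183, 183 ✓
(SensorID=67, Unit=J84): rows 2, 9, 17 → Reading = 193, 193, 193 ✓
(SensorID=67, Unit=J66): rows 3, 4, 13 → Reading = 177, 177, 177 ✓
(SensorID=69, Unit=J66): row 5 → Reading = 176 ✓
(SensorID=67, Unit=J67): rows 6, 7, 12 → Reading = 181, 181, 181 ✓
(SensorID=61, Unit=J66): row 8 → Reading = 178 ✓
(SensorID=69, Unit=J84): rows 10, 11, 14 → Reading = 174, 174, 174 ✓
(SensorID=61, Unit=J84): row 15 → Reading = 180 ✓
Every {SensorID, Unit} value is associated with a single Reading value, so {SensorID, Unit} → Reading holds.

Yes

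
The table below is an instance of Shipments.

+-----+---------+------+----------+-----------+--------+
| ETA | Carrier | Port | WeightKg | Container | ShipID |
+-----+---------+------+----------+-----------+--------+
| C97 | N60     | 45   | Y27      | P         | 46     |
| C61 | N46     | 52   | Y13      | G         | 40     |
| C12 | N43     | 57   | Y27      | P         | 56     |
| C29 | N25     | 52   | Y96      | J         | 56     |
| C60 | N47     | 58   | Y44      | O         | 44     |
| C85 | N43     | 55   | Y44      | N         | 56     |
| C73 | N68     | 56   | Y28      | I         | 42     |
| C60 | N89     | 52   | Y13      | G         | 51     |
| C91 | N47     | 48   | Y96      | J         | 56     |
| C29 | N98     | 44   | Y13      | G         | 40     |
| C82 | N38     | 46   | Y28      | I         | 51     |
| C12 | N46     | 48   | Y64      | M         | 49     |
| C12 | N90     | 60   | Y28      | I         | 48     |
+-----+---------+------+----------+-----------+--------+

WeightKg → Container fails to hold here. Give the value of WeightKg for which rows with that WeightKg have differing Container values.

WeightKg=Y27: 2 rows → Container = P, P ✓
WeightKg=Y13: 3 rows → Container = G, G, G ✓
WeightKg=Y96: 2 rows → Container = J, J ✓
WeightKg=Y44: 2 rows → Container takes values {O, N} — violation
WeightKg=Y28: 3 rows → Container = I, I, I ✓
WeightKg=Y64: 1 row → Container = M ✓
The only WeightKg value with inconsistent Container is WeightKg=Y44.

Y44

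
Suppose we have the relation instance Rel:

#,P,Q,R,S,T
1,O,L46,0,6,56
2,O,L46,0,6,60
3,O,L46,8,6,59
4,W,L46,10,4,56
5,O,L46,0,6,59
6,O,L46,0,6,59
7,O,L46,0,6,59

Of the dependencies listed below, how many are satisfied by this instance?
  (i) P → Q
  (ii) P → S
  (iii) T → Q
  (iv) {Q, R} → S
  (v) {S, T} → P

5

(i) P → Q: every LHS value maps to a single RHS value — holds.
(ii) P → S: every LHS value maps to a single RHS value — holds.
(iii) T → Q: every LHS value maps to a single RHS value — holds.
(iv) {Q, R} → S: every LHS value maps to a single RHS value — holds.
(v) {S, T} → P: every LHS value maps to a single RHS value — holds.
5 of the 5 dependencies hold.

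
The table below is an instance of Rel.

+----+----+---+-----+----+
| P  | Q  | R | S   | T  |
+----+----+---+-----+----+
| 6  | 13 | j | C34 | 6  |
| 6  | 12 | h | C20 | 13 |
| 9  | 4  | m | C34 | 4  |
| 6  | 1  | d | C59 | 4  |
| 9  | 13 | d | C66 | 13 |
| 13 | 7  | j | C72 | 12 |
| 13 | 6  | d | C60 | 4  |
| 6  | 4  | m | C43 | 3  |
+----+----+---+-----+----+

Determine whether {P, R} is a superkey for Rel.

Yes

All 8 rows have distinct {P, R} values, so {P, R} → (all attributes) holds and {P, R} is a superkey.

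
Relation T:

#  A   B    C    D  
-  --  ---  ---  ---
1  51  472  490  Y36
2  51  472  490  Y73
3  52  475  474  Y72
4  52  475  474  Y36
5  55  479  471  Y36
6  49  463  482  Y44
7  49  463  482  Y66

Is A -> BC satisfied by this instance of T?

Yes

A=51: rows 1, 2 → {B,C} = (472, 490), (472, 490) ✓
A=52: rows 3, 4 → {B,C} = (475, 474), (475, 474) ✓
A=55: row 5 → {B,C} = (479, 471) ✓
A=49: rows 6, 7 → {B,C} = (463, 482), (463, 482) ✓
Every A value is associated with a single BC value, so A -> BC holds.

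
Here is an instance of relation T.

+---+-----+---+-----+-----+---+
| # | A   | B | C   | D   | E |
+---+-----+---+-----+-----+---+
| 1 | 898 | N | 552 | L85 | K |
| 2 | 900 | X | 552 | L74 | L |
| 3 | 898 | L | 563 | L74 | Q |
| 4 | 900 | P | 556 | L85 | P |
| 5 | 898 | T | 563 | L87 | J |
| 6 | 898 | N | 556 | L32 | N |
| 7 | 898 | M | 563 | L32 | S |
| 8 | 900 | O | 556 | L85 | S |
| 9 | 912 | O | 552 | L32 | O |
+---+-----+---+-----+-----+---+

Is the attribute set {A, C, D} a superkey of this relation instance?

Rows 4 and 8 have the same {A, C, D} value (A=900, C=556, D=L85) but are distinct tuples, so {A, C, D} does not determine every attribute — not a superkey.

No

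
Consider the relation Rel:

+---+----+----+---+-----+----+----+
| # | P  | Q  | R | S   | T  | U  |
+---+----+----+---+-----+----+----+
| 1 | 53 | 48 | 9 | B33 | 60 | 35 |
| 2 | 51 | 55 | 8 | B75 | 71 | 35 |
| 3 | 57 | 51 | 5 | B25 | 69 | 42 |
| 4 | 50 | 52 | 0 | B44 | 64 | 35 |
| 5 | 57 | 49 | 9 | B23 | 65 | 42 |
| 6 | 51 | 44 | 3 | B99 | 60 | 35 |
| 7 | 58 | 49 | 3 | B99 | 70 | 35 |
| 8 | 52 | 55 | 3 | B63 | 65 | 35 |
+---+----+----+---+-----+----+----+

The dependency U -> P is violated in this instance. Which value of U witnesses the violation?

35

U=35: rows 1, 2, 4, 6, 7, 8 → P takes values {53, 51, 50, 58, 52} — violation
U=42: rows 3, 5 → P = 57, 57 ✓
The only U value with inconsistent P is U=35.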